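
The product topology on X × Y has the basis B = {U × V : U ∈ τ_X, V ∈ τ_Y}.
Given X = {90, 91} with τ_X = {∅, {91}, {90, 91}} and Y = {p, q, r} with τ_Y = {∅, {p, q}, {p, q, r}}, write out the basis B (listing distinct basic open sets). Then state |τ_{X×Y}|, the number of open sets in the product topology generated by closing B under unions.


Basis B = {∅ × ∅, {91} × {p, q}, {91} × {p, q, r}, {90, 91} × {p, q}, {90, 91} × {p, q, r}}; |τ_{X×Y}| = 6.

Enumerate products U × V with U ∈ τ_X, V ∈ τ_Y (deduplicated):
  ∅ × ∅ = {} (∅)
  {91} × {p, q} = {(91,p), (91,q)}
  {91} × {p, q, r} = {(91,p), (91,q), (91,r)}
  {90, 91} × {p, q} = {(90,p), (90,q), (91,p), (91,q)}
  {90, 91} × {p, q, r} = {(90,p), (90,q), (90,r), (91,p), (91,q), (91,r)}
These 5 distinct sets form the basis B.
Close under arbitrary unions to get τ_{X×Y}; counting gives |τ_{X×Y}| = 6.


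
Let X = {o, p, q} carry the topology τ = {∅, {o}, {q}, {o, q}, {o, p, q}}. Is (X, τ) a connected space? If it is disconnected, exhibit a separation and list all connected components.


(X, τ) is connected.

Find clopen sets (U ∈ τ with X ∖ U ∈ τ):
  U = ∅, X ∖ U = {o, p, q} — both open, so U is clopen.
  U = {o, p, q}, X ∖ U = ∅ — both open, so U is clopen.
Only trivial clopens (∅ and X) exist, so (X, τ) is connected.
Compute connected components by grouping points that agree on all clopens:
  component: {o, p, q}


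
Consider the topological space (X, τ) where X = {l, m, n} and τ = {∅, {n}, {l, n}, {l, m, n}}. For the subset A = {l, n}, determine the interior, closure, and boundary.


int(A) = {l, n}, cl(A) = {l, m, n}, ∂A = {m}.

Closed sets in (X, τ) are complements of opens:
  closed(X, τ) = {∅, {m}, {l, m}, {l, m, n}}.
int(A) = ⋃ {U ∈ τ : U ⊆ A}. Opens contained in A: ∅, {n}, {l, n}.
Taking the union of these: int(A) = {l, n}.
cl(A) = ⋂ {C closed : A ⊆ C}. Closed sets containing A: {l, m, n}.
Intersecting these: cl(A) = {l, m, n}.
∂A = cl(A) ∖ int(A) = {l, m, n} ∖ {l, n} = {m}.


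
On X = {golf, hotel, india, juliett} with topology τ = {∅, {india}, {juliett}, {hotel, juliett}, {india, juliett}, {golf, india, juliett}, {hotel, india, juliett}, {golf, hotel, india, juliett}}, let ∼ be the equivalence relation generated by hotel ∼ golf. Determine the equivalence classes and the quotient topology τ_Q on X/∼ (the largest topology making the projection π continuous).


X/∼ = {[golf=hotel], [india], [juliett]}; |τ_Q| = 5.

Equivalence classes: [golf=hotel], [india], [juliett].
Quotient map π: X → X/∼ sends golf ↦ [golf=hotel], hotel ↦ [golf=hotel], india ↦ [india], juliett ↦ [juliett].
For each subset V ⊆ X/∼, compute π^{-1}(V) ⊆ X and check whether π^{-1}(V) ∈ τ. V is open in τ_Q iff π^{-1}(V) ∈ τ.
  V = {}: π^{-1}(V) = ∅ ∈ τ ✓.
  V = {[golf=hotel]}: π^{-1}(V) = {golf, hotel} ∉ τ ✗.
  V = {[india]}: π^{-1}(V) = {india} ∈ τ ✓.
  V = {[golf=hotel], [india]}: π^{-1}(V) = {golf, hotel, india} ∉ τ ✗.
  V = {[juliett]}: π^{-1}(V) = {juliett} ∈ τ ✓.
  V = {[golf=hotel], [juliett]}: π^{-1}(V) = {golf, hotel, juliett} ∉ τ ✗.
  V = {[india], [juliett]}: π^{-1}(V) = {india, juliett} ∈ τ ✓.
  V = {[golf=hotel], [india], [juliett]}: π^{-1}(V) = {golf, hotel, india, juliett} ∈ τ ✓.
Open sets in the quotient: τ_Q = {{}, {[india]}, {[juliett]}, {[india], [juliett]}, {[golf=hotel], [india], [juliett]}} (5 elements).


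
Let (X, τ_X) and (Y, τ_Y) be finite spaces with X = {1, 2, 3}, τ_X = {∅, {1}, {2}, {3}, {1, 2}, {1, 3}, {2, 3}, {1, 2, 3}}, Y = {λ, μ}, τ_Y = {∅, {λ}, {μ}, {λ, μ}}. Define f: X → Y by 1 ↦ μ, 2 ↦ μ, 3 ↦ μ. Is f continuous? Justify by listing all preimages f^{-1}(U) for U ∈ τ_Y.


f IS continuous.

Compute f^{-1}(U) for each U ∈ τ_Y:
  U = ∅: f^{-1}(U) = ∅ ∈ τ_X ✓.
  U = {λ}: f^{-1}(U) = ∅ ∈ τ_X ✓.
  U = {μ}: f^{-1}(U) = {1, 2, 3} ∈ τ_X ✓.
  U = {λ, μ}: f^{-1}(U) = {1, 2, 3} ∈ τ_X ✓.
Every preimage lies in τ_X, so f IS continuous.


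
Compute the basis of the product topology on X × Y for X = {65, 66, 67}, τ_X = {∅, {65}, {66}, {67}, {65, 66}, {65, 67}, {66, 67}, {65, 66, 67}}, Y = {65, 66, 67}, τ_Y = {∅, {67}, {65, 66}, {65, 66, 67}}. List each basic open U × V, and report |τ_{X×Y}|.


Basis B = {∅ × ∅, {65} × {67}, {66} × {67}, {67} × {67}, {65} × {65, 66}, {65, 66} × {67}, {65, 67} × {67}, {66} × {65, 66}, {66, 67} × {67}, {67} × {65, 66}, {65} × {65, 66, 67}, {65, 66, 67} × {67}, {66} × {65, 66, 67}, {67} × {65, 66, 67}, {65, 66} × {65, 66}, {65, 67} × {65, 66}, {66, 67} × {65, 66}, {65, 66} × {65, 66, 67}, {65, 67} × {65, 66, 67}, {65, 66, 67} × {65, 66}, {66, 67} × {65, 66, 67}, {65, 66, 67} × {65, 66, 67}}; |τ_{X×Y}| = 64.

Enumerate products U × V with U ∈ τ_X, V ∈ τ_Y (deduplicated):
  ∅ × ∅ = {} (∅)
  {65} × {67} = {(65,67)}
  {66} × {67} = {(66,67)}
  {67} × {67} = {(67,67)}
  {65} × {65, 66} = {(65,65), (65,66)}
  {65, 66} × {67} = {(65,67), (66,67)}
  {65, 67} × {67} = {(65,67), (67,67)}
  {66} × {65, 66} = {(66,65), (66,66)}
  {66, 67} × {67} = {(66,67), (67,67)}
  {67} × {65, 66} = {(67,65), (67,66)}
  {65} × {65, 66, 67} = {(65,65), (65,66), (65,67)}
  {65, 66, 67} × {67} = {(65,67), (66,67), (67,67)}
  {66} × {65, 66, 67} = {(66,65), (66,66), (66,67)}
  {67} × {65, 66, 67} = {(67,65), (67,66), (67,67)}
  {65, 66} × {65, 66} = {(65,65), (65,66), (66,65), (66,66)}
  {65, 67} × {65, 66} = {(65,65), (65,66), (67,65), (67,66)}
  {66, 67} × {65, 66} = {(66,65), (66,66), (67,65), (67,66)}
  {65, 66} × {65, 66, 67} = {(65,65), (65,66), (65,67), (66,65), (66,66), (66,67)}
  {65, 67} × {65, 66, 67} = {(65,65), (65,66), (65,67), (67,65), (67,66), (67,67)}
  {65, 66, 67} × {65, 66} = {(65,65), (65,66), (66,65), (66,66), (67,65), (67,66)}
  {66, 67} × {65, 66, 67} = {(66,65), (66,66), (66,67), (67,65), (67,66), (67,67)}
  {65, 66, 67} × {65, 66, 67} = {(65,65), (65,66), (65,67), (66,65), (66,66), (66,67), (67,65), (67,66), (67,67)}
These 22 distinct sets form the basis B.
Close under arbitrary unions to get τ_{X×Y}; counting gives |τ_{X×Y}| = 64.


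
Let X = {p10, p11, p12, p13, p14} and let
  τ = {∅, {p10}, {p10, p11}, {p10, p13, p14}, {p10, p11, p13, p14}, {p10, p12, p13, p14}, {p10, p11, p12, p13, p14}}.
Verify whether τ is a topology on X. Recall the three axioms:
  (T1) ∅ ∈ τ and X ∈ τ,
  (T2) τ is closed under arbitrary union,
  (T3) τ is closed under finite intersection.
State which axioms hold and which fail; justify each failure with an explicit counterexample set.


τ IS a topology on X.

Axiom (T1): ∅ ∈ τ? Yes; X ∈ τ? Yes.
Axiom (T2/T3): check pairwise unions and intersections of members of τ.
All pairwise intersections and unions checked — each lies in τ. Therefore τ satisfies (T1), (T2), (T3): it IS a topology on X.


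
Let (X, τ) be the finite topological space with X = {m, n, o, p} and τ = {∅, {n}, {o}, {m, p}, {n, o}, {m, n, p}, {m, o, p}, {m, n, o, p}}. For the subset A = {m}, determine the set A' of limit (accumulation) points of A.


A' = {p}

For each x ∈ X, list the open sets U ∈ τ with x ∈ U, then check whether U ∩ (A ∖ {x}) ≠ ∅ for every such U.
  x = m: open {m, p} ∋ x has {m, p} ∩ (A ∖ {m}) = ∅, so x is NOT a limit point.
  x = n: open {n} ∋ x has {n} ∩ (A ∖ {n}) = ∅, so x is NOT a limit point.
  x = o: open {o} ∋ x has {o} ∩ (A ∖ {o}) = ∅, so x is NOT a limit point.
  x = p: opens ∋ x are {m, p}, {m, n, p}, {m, o, p}, {m, n, o, p}; each meets A ∖ {p}, so x IS a limit point.
Collecting: A' = {p}.


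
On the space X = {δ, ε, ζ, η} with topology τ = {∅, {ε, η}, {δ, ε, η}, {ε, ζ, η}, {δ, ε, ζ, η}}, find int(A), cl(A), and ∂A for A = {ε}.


int(A) = ∅, cl(A) = {δ, ε, ζ, η}, ∂A = {δ, ε, ζ, η}.

Closed sets in (X, τ) are complements of opens:
  closed(X, τ) = {∅, {δ}, {ζ}, {δ, ζ}, {δ, ε, ζ, η}}.
int(A) = ⋃ {U ∈ τ : U ⊆ A}. Opens contained in A: ∅.
Taking the union of these: int(A) = ∅.
cl(A) = ⋂ {C closed : A ⊆ C}. Closed sets containing A: {δ, ε, ζ, η}.
Intersecting these: cl(A) = {δ, ε, ζ, η}.
∂A = cl(A) ∖ int(A) = {δ, ε, ζ, η} ∖ ∅ = {δ, ε, ζ, η}.


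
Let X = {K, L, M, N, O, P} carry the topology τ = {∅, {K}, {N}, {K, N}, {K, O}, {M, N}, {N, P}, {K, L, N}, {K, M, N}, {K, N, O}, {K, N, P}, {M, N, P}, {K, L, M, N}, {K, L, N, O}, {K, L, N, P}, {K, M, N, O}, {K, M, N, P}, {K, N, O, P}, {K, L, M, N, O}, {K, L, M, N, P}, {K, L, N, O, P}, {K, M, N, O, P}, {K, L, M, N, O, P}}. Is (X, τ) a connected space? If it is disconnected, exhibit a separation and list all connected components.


(X, τ) is connected.

Find clopen sets (U ∈ τ with X ∖ U ∈ τ):
  U = ∅, X ∖ U = {K, L, M, N, O, P} — both open, so U is clopen.
  U = {K, L, M, N, O, P}, X ∖ U = ∅ — both open, so U is clopen.
Only trivial clopens (∅ and X) exist, so (X, τ) is connected.
Compute connected components by grouping points that agree on all clopens:
  component: {K, L, M, N, O, P}


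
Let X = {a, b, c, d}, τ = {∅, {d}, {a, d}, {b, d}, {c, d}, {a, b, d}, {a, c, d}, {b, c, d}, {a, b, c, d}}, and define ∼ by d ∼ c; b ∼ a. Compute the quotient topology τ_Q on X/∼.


X/∼ = {[a=b], [c=d]}; |τ_Q| = 3.

Equivalence classes: [a=b], [c=d].
Quotient map π: X → X/∼ sends a ↦ [a=b], b ↦ [a=b], c ↦ [c=d], d ↦ [c=d].
For each subset V ⊆ X/∼, compute π^{-1}(V) ⊆ X and check whether π^{-1}(V) ∈ τ. V is open in τ_Q iff π^{-1}(V) ∈ τ.
  V = {}: π^{-1}(V) = ∅ ∈ τ ✓.
  V = {[a=b]}: π^{-1}(V) = {a, b} ∉ τ ✗.
  V = {[c=d]}: π^{-1}(V) = {c, d} ∈ τ ✓.
  V = {[a=b], [c=d]}: π^{-1}(V) = {a, b, c, d} ∈ τ ✓.
Open sets in the quotient: τ_Q = {{}, {[c=d]}, {[a=b], [c=d]}} (3 elements).


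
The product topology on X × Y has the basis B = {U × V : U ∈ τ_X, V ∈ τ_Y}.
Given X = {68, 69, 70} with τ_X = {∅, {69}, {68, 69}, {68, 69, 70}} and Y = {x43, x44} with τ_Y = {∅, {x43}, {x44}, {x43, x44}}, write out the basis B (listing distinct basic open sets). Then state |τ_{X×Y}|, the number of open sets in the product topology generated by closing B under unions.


Basis B = {∅ × ∅, {69} × {x43}, {69} × {x44}, {68, 69} × {x43}, {68, 69} × {x44}, {69} × {x43, x44}, {68, 69, 70} × {x43}, {68, 69, 70} × {x44}, {68, 69} × {x43, x44}, {68, 69, 70} × {x43, x44}}; |τ_{X×Y}| = 16.

Enumerate products U × V with U ∈ τ_X, V ∈ τ_Y (deduplicated):
  ∅ × ∅ = {} (∅)
  {69} × {x43} = {(69,x43)}
  {69} × {x44} = {(69,x44)}
  {68, 69} × {x43} = {(68,x43), (69,x43)}
  {68, 69} × {x44} = {(68,x44), (69,x44)}
  {69} × {x43, x44} = {(69,x43), (69,x44)}
  {68, 69, 70} × {x43} = {(68,x43), (69,x43), (70,x43)}
  {68, 69, 70} × {x44} = {(68,x44), (69,x44), (70,x44)}
  {68, 69} × {x43, x44} = {(68,x43), (68,x44), (69,x43), (69,x44)}
  {68, 69, 70} × {x43, x44} = {(68,x43), (68,x44), (69,x43), (69,x44), (70,x43), (70,x44)}
These 10 distinct sets form the basis B.
Close under arbitrary unions to get τ_{X×Y}; counting gives |τ_{X×Y}| = 16.


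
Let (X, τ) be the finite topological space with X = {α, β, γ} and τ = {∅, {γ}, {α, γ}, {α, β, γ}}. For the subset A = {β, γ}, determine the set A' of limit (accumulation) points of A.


A' = {α, β}

For each x ∈ X, list the open sets U ∈ τ with x ∈ U, then check whether U ∩ (A ∖ {x}) ≠ ∅ for every such U.
  x = α: opens ∋ x are {α, γ}, {α, β, γ}; each meets A ∖ {α}, so x IS a limit point.
  x = β: opens ∋ x are {α, β, γ}; each meets A ∖ {β}, so x IS a limit point.
  x = γ: open {γ} ∋ x has {γ} ∩ (A ∖ {γ}) = ∅, so x is NOT a limit point.
Collecting: A' = {α, β}.


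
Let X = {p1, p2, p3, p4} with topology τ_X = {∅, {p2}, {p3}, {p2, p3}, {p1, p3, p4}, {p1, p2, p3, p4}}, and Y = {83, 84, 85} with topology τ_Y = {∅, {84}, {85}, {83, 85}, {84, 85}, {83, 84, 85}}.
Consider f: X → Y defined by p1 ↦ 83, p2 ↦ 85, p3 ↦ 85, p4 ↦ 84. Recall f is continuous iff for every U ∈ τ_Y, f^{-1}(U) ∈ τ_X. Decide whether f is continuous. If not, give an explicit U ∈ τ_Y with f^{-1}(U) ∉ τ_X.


f is NOT continuous.

Compute f^{-1}(U) for each U ∈ τ_Y:
  U = ∅: f^{-1}(U) = ∅ ∈ τ_X ✓.
  U = {84}: f^{-1}(U) = {p4} ∉ τ_X ✗.
  U = {85}: f^{-1}(U) = {p2, p3} ∈ τ_X ✓.
  U = {83, 85}: f^{-1}(U) = {p1, p2, p3} ∉ τ_X ✗.
  U = {84, 85}: f^{-1}(U) = {p2, p3, p4} ∉ τ_X ✗.
  U = {83, 84, 85}: f^{-1}(U) = {p1, p2, p3, p4} ∈ τ_X ✓.
Found U = {84} with f^{-1}(U) = {p4} not in τ_X. Therefore f is NOT continuous.


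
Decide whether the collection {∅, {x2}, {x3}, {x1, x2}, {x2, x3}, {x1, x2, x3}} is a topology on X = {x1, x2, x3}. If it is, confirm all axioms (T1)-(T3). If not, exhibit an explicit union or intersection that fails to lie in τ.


τ IS a topology on X.

Axiom (T1): ∅ ∈ τ? Yes; X ∈ τ? Yes.
Axiom (T2/T3): check pairwise unions and intersections of members of τ.
All pairwise intersections and unions checked — each lies in τ. Therefore τ satisfies (T1), (T2), (T3): it IS a topology on X.


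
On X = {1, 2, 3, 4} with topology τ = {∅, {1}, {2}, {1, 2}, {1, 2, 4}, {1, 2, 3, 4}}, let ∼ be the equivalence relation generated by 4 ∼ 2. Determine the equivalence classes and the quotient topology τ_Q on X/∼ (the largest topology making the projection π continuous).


X/∼ = {[1], [2=4], [3]}; |τ_Q| = 4.

Equivalence classes: [1], [2=4], [3].
Quotient map π: X → X/∼ sends 1 ↦ [1], 2 ↦ [2=4], 3 ↦ [3], 4 ↦ [2=4].
For each subset V ⊆ X/∼, compute π^{-1}(V) ⊆ X and check whether π^{-1}(V) ∈ τ. V is open in τ_Q iff π^{-1}(V) ∈ τ.
  V = {}: π^{-1}(V) = ∅ ∈ τ ✓.
  V = {[1]}: π^{-1}(V) = {1} ∈ τ ✓.
  V = {[2=4]}: π^{-1}(V) = {2, 4} ∉ τ ✗.
  V = {[1], [2=4]}: π^{-1}(V) = {1, 2, 4} ∈ τ ✓.
  V = {[3]}: π^{-1}(V) = {3} ∉ τ ✗.
  V = {[1], [3]}: π^{-1}(V) = {1, 3} ∉ τ ✗.
  V = {[2=4], [3]}: π^{-1}(V) = {2, 3, 4} ∉ τ ✗.
  V = {[1], [2=4], [3]}: π^{-1}(V) = {1, 2, 3, 4} ∈ τ ✓.
Open sets in the quotient: τ_Q = {{}, {[1]}, {[1], [2=4]}, {[1], [2=4], [3]}} (4 elements).


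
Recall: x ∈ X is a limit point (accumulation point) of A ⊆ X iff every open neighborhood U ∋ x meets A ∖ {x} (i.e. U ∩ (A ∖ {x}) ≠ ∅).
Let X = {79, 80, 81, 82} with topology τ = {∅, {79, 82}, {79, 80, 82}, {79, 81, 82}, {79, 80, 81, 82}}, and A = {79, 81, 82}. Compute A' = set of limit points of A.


A' = {79, 80, 81, 82}

For each x ∈ X, list the open sets U ∈ τ with x ∈ U, then check whether U ∩ (A ∖ {x}) ≠ ∅ for every such U.
  x = 79: opens ∋ x are {79, 82}, {79, 80, 82}, {79, 81, 82}, {79, 80, 81, 82}; each meets A ∖ {79}, so x IS a limit point.
  x = 80: opens ∋ x are {79, 80, 82}, {79, 80, 81, 82}; each meets A ∖ {80}, so x IS a limit point.
  x = 81: opens ∋ x are {79, 81, 82}, {79, 80, 81, 82}; each meets A ∖ {81}, so x IS a limit point.
  x = 82: opens ∋ x are {79, 82}, {79, 80, 82}, {79, 81, 82}, {79, 80, 81, 82}; each meets A ∖ {82}, so x IS a limit point.
Collecting: A' = {79, 80, 81, 82}.


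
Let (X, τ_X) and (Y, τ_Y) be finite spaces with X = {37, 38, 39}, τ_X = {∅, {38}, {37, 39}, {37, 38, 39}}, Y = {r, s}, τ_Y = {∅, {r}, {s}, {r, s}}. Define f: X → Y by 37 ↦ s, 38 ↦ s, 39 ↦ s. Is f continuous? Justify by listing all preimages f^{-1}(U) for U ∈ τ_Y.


f IS continuous.

Compute f^{-1}(U) for each U ∈ τ_Y:
  U = ∅: f^{-1}(U) = ∅ ∈ τ_X ✓.
  U = {r}: f^{-1}(U) = ∅ ∈ τ_X ✓.
  U = {s}: f^{-1}(U) = {37, 38, 39} ∈ τ_X ✓.
  U = {r, s}: f^{-1}(U) = {37, 38, 39} ∈ τ_X ✓.
Every preimage lies in τ_X, so f IS continuous.


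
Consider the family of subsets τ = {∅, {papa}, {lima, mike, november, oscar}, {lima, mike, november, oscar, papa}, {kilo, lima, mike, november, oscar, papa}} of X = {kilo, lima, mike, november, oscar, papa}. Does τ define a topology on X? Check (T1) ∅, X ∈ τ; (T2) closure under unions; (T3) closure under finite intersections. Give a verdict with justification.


τ IS a topology on X.

Axiom (T1): ∅ ∈ τ? Yes; X ∈ τ? Yes.
Axiom (T2/T3): check pairwise unions and intersections of members of τ.
All pairwise intersections and unions checked — each lies in τ. Therefore τ satisfies (T1), (T2), (T3): it IS a topology on X.


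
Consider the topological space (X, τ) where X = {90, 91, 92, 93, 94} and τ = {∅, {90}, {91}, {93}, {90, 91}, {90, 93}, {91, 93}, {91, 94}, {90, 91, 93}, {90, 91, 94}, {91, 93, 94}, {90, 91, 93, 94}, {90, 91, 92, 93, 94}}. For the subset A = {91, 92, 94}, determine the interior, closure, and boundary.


int(A) = {91, 94}, cl(A) = {91, 92, 94}, ∂A = {92}.

Closed sets in (X, τ) are complements of opens:
  closed(X, τ) = {∅, {92}, {90, 92}, {92, 93}, {92, 94}, {90, 92, 93}, {90, 92, 94}, {91, 92, 94}, {92, 93, 94}, {90, 91, 92, 94}, {90, 92, 93, 94}, {91, 92, 93, 94}, {90, 91, 92, 93, 94}}.
int(A) = ⋃ {U ∈ τ : U ⊆ A}. Opens contained in A: ∅, {91}, {91, 94}.
Taking the union of these: int(A) = {91, 94}.
cl(A) = ⋂ {C closed : A ⊆ C}. Closed sets containing A: {91, 92, 94}, {90, 91, 92, 94}, {91, 92, 93, 94}, {90, 91, 92, 93, 94}.
Intersecting these: cl(A) = {91, 92, 94}.
∂A = cl(A) ∖ int(A) = {91, 92, 94} ∖ {91, 94} = {92}.


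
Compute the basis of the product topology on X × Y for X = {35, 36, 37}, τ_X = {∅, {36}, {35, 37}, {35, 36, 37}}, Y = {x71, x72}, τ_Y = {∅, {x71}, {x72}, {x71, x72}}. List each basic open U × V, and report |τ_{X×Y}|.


Basis B = {∅ × ∅, {36} × {x71}, {36} × {x72}, {35, 37} × {x71}, {35, 37} × {x72}, {36} × {x71, x72}, {35, 36, 37} × {x71}, {35, 36, 37} × {x72}, {35, 37} × {x71, x72}, {35, 36, 37} × {x71, x72}}; |τ_{X×Y}| = 16.

Enumerate products U × V with U ∈ τ_X, V ∈ τ_Y (deduplicated):
  ∅ × ∅ = {} (∅)
  {36} × {x71} = {(36,x71)}
  {36} × {x72} = {(36,x72)}
  {35, 37} × {x71} = {(35,x71), (37,x71)}
  {35, 37} × {x72} = {(35,x72), (37,x72)}
  {36} × {x71, x72} = {(36,x71), (36,x72)}
  {35, 36, 37} × {x71} = {(35,x71), (36,x71), (37,x71)}
  {35, 36, 37} × {x72} = {(35,x72), (36,x72), (37,x72)}
  {35, 37} × {x71, x72} = {(35,x71), (35,x72), (37,x71), (37,x72)}
  {35, 36, 37} × {x71, x72} = {(35,x71), (35,x72), (36,x71), (36,x72), (37,x71), (37,x72)}
These 10 distinct sets form the basis B.
Close under arbitrary unions to get τ_{X×Y}; counting gives |τ_{X×Y}| = 16.


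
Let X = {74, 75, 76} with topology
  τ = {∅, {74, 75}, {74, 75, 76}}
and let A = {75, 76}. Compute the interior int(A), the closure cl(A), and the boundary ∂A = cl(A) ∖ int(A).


int(A) = ∅, cl(A) = {74, 75, 76}, ∂A = {74, 75, 76}.

Closed sets in (X, τ) are complements of opens:
  closed(X, τ) = {∅, {76}, {74, 75, 76}}.
int(A) = ⋃ {U ∈ τ : U ⊆ A}. Opens contained in A: ∅.
Taking the union of these: int(A) = ∅.
cl(A) = ⋂ {C closed : A ⊆ C}. Closed sets containing A: {74, 75, 76}.
Intersecting these: cl(A) = {74, 75, 76}.
∂A = cl(A) ∖ int(A) = {74, 75, 76} ∖ ∅ = {74, 75, 76}.


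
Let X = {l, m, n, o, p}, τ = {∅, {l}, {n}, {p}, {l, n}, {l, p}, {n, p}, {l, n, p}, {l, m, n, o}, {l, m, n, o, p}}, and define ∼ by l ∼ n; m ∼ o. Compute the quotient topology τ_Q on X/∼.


X/∼ = {[l=n], [m=o], [p]}; |τ_Q| = 6.

Equivalence classes: [l=n], [m=o], [p].
Quotient map π: X → X/∼ sends l ↦ [l=n], m ↦ [m=o], n ↦ [l=n], o ↦ [m=o], p ↦ [p].
For each subset V ⊆ X/∼, compute π^{-1}(V) ⊆ X and check whether π^{-1}(V) ∈ τ. V is open in τ_Q iff π^{-1}(V) ∈ τ.
  V = {}: π^{-1}(V) = ∅ ∈ τ ✓.
  V = {[l=n]}: π^{-1}(V) = {l, n} ∈ τ ✓.
  V = {[m=o]}: π^{-1}(V) = {m, o} ∉ τ ✗.
  V = {[l=n], [m=o]}: π^{-1}(V) = {l, m, n, o} ∈ τ ✓.
  V = {[p]}: π^{-1}(V) = {p} ∈ τ ✓.
  V = {[l=n], [p]}: π^{-1}(V) = {l, n, p} ∈ τ ✓.
  V = {[m=o], [p]}: π^{-1}(V) = {m, o, p} ∉ τ ✗.
  V = {[l=n], [m=o], [p]}: π^{-1}(V) = {l, m, n, o, p} ∈ τ ✓.
Open sets in the quotient: τ_Q = {{}, {[l=n]}, {[l=n], [m=o]}, {[p]}, {[l=n], [p]}, {[l=n], [m=o], [p]}} (6 elements).


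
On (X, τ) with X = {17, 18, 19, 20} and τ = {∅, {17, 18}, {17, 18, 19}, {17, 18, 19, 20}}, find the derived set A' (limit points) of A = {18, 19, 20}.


A' = {17, 19, 20}

For each x ∈ X, list the open sets U ∈ τ with x ∈ U, then check whether U ∩ (A ∖ {x}) ≠ ∅ for every such U.
  x = 17: opens ∋ x are {17, 18}, {17, 18, 19}, {17, 18, 19, 20}; each meets A ∖ {17}, so x IS a limit point.
  x = 18: open {17, 18} ∋ x has {17, 18} ∩ (A ∖ {18}) = ∅, so x is NOT a limit point.
  x = 19: opens ∋ x are {17, 18, 19}, {17, 18, 19, 20}; each meets A ∖ {19}, so x IS a limit point.
  x = 20: opens ∋ x are {17, 18, 19, 20}; each meets A ∖ {20}, so x IS a limit point.
Collecting: A' = {17, 19, 20}.


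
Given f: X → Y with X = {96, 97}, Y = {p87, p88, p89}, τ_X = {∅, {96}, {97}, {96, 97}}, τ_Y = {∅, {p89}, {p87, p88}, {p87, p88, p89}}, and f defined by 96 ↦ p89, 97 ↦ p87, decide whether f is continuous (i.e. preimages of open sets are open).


f IS continuous.

Compute f^{-1}(U) for each U ∈ τ_Y:
  U = ∅: f^{-1}(U) = ∅ ∈ τ_X ✓.
  U = {p89}: f^{-1}(U) = {96} ∈ τ_X ✓.
  U = {p87, p88}: f^{-1}(U) = {97} ∈ τ_X ✓.
  U = {p87, p88, p89}: f^{-1}(U) = {96, 97} ∈ τ_X ✓.
Every preimage lies in τ_X, so f IS continuous.


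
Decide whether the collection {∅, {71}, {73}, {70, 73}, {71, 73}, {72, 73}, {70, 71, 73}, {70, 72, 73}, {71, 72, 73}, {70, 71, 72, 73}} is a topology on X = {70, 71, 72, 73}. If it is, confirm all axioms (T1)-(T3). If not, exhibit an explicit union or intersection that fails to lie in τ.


τ IS a topology on X.

Axiom (T1): ∅ ∈ τ? Yes; X ∈ τ? Yes.
Axiom (T2/T3): check pairwise unions and intersections of members of τ.
All pairwise intersections and unions checked — each lies in τ. Therefore τ satisfies (T1), (T2), (T3): it IS a topology on X.


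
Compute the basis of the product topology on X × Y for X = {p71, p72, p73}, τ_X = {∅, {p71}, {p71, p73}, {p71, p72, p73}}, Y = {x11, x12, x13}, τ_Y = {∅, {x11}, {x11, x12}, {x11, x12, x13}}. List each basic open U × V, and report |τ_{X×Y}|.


Basis B = {∅ × ∅, {p71} × {x11}, {p71} × {x11, x12}, {p71, p73} × {x11}, {p71} × {x11, x12, x13}, {p71, p72, p73} × {x11}, {p71, p73} × {x11, x12}, {p71, p73} × {x11, x12, x13}, {p71, p72, p73} × {x11, x12}, {p71, p72, p73} × {x11, x12, x13}}; |τ_{X×Y}| = 20.

Enumerate products U × V with U ∈ τ_X, V ∈ τ_Y (deduplicated):
  ∅ × ∅ = {} (∅)
  {p71} × {x11} = {(p71,x11)}
  {p71} × {x11, x12} = {(p71,x11), (p71,x12)}
  {p71, p73} × {x11} = {(p71,x11), (p73,x11)}
  {p71} × {x11, x12, x13} = {(p71,x11), (p71,x12), (p71,x13)}
  {p71, p72, p73} × {x11} = {(p71,x11), (p72,x11), (p73,x11)}
  {p71, p73} × {x11, x12} = {(p71,x11), (p71,x12), (p73,x11), (p73,x12)}
  {p71, p73} × {x11, x12, x13} = {(p71,x11), (p71,x12), (p71,x13), (p73,x11), (p73,x12), (p73,x13)}
  {p71, p72, p73} × {x11, x12} = {(p71,x11), (p71,x12), (p72,x11), (p72,x12), (p73,x11), (p73,x12)}
  {p71, p72, p73} × {x11, x12, x13} = {(p71,x11), (p71,x12), (p71,x13), (p72,x11), (p72,x12), (p72,x13), (p73,x11), (p73,x12), (p73,x13)}
These 10 distinct sets form the basis B.
Close under arbitrary unions to get τ_{X×Y}; counting gives |τ_{X×Y}| = 20.


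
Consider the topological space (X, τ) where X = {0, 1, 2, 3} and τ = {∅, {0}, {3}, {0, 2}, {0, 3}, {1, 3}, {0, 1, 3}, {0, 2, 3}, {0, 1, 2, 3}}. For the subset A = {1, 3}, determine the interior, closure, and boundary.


int(A) = {1, 3}, cl(A) = {1, 3}, ∂A = ∅.

Closed sets in (X, τ) are complements of opens:
  closed(X, τ) = {∅, {1}, {2}, {0, 2}, {1, 2}, {1, 3}, {0, 1, 2}, {1, 2, 3}, {0, 1, 2, 3}}.
int(A) = ⋃ {U ∈ τ : U ⊆ A}. Opens contained in A: ∅, {3}, {1, 3}.
Taking the union of these: int(A) = {1, 3}.
cl(A) = ⋂ {C closed : A ⊆ C}. Closed sets containing A: {1, 3}, {1, 2, 3}, {0, 1, 2, 3}.
Intersecting these: cl(A) = {1, 3}.
∂A = cl(A) ∖ int(A) = {1, 3} ∖ {1, 3} = ∅.


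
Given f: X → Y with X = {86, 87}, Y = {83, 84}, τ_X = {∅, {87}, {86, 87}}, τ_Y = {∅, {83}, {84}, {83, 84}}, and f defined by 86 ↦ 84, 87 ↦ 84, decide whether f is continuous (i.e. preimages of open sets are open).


f IS continuous.

Compute f^{-1}(U) for each U ∈ τ_Y:
  U = ∅: f^{-1}(U) = ∅ ∈ τ_X ✓.
  U = {83}: f^{-1}(U) = ∅ ∈ τ_X ✓.
  U = {84}: f^{-1}(U) = {86, 87} ∈ τ_X ✓.
  U = {83, 84}: f^{-1}(U) = {86, 87} ∈ τ_X ✓.
Every preimage lies in τ_X, so f IS continuous.


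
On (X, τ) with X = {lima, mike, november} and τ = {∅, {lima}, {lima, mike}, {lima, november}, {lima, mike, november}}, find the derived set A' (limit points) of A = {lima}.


A' = {mike, november}

For each x ∈ X, list the open sets U ∈ τ with x ∈ U, then check whether U ∩ (A ∖ {x}) ≠ ∅ for every such U.
  x = lima: open {lima} ∋ x has {lima} ∩ (A ∖ {lima}) = ∅, so x is NOT a limit point.
  x = mike: opens ∋ x are {lima, mike}, {lima, mike, november}; each meets A ∖ {mike}, so x IS a limit point.
  x = november: opens ∋ x are {lima, november}, {lima, mike, november}; each meets A ∖ {november}, so x IS a limit point.
Collecting: A' = {mike, november}.


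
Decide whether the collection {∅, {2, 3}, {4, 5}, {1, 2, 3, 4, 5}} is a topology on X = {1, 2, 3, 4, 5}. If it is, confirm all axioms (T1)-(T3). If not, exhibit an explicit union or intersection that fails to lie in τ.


τ is NOT a topology on X.

Axiom (T1): ∅ ∈ τ? Yes; X ∈ τ? Yes.
Axiom (T2/T3): check pairwise unions and intersections of members of τ.
Counterexample for (T2): {2, 3} ∪ {4, 5} = {2, 3, 4, 5} ∉ τ. Therefore τ is NOT a topology.


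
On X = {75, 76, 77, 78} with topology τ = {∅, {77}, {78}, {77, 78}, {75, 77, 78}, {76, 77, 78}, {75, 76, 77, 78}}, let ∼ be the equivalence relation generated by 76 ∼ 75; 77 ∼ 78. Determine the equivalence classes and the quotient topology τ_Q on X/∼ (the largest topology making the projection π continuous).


X/∼ = {[75=76], [77=78]}; |τ_Q| = 3.

Equivalence classes: [75=76], [77=78].
Quotient map π: X → X/∼ sends 75 ↦ [75=76], 76 ↦ [75=76], 77 ↦ [77=78], 78 ↦ [77=78].
For each subset V ⊆ X/∼, compute π^{-1}(V) ⊆ X and check whether π^{-1}(V) ∈ τ. V is open in τ_Q iff π^{-1}(V) ∈ τ.
  V = {}: π^{-1}(V) = ∅ ∈ τ ✓.
  V = {[75=76]}: π^{-1}(V) = {75, 76} ∉ τ ✗.
  V = {[77=78]}: π^{-1}(V) = {77, 78} ∈ τ ✓.
  V = {[75=76], [77=78]}: π^{-1}(V) = {75, 76, 77, 78} ∈ τ ✓.
Open sets in the quotient: τ_Q = {{}, {[77=78]}, {[75=76], [77=78]}} (3 elements).


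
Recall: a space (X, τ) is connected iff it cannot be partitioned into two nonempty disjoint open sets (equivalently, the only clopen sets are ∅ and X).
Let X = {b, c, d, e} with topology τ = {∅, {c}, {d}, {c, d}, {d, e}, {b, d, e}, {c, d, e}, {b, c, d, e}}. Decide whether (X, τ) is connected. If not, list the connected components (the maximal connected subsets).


(X, τ) is disconnected; components = [{c}, {b, d, e}].

Find clopen sets (U ∈ τ with X ∖ U ∈ τ):
  U = ∅, X ∖ U = {b, c, d, e} — both open, so U is clopen.
  U = {c}, X ∖ U = {b, d, e} — both open, so U is clopen.
  U = {b, d, e}, X ∖ U = {c} — both open, so U is clopen.
  U = {b, c, d, e}, X ∖ U = ∅ — both open, so U is clopen.
Nontrivial clopen(s) exist: e.g. {c}. So (X, τ) is disconnected.
Compute connected components by grouping points that agree on all clopens:
  component: {c}
  component: {b, d, e}


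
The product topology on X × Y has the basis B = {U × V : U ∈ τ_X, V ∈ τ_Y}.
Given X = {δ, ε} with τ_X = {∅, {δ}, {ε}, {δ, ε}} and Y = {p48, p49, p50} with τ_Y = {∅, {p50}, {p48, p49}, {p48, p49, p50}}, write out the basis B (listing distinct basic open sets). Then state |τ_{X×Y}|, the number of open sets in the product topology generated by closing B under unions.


Basis B = {∅ × ∅, {δ} × {p50}, {ε} × {p50}, {δ} × {p48, p49}, {δ, ε} × {p50}, {ε} × {p48, p49}, {δ} × {p48, p49, p50}, {ε} × {p48, p49, p50}, {δ, ε} × {p48, p49}, {δ, ε} × {p48, p49, p50}}; |τ_{X×Y}| = 16.

Enumerate products U × V with U ∈ τ_X, V ∈ τ_Y (deduplicated):
  ∅ × ∅ = {} (∅)
  {δ} × {p50} = {(δ,p50)}
  {ε} × {p50} = {(ε,p50)}
  {δ} × {p48, p49} = {(δ,p48), (δ,p49)}
  {δ, ε} × {p50} = {(δ,p50), (ε,p50)}
  {ε} × {p48, p49} = {(ε,p48), (ε,p49)}
  {δ} × {p48, p49, p50} = {(δ,p48), (δ,p49), (δ,p50)}
  {ε} × {p48, p49, p50} = {(ε,p48), (ε,p49), (ε,p50)}
  {δ, ε} × {p48, p49} = {(δ,p48), (δ,p49), (ε,p48), (ε,p49)}
  {δ, ε} × {p48, p49, p50} = {(δ,p48), (δ,p49), (δ,p50), (ε,p48), (ε,p49), (ε,p50)}
These 10 distinct sets form the basis B.
Close under arbitrary unions to get τ_{X×Y}; counting gives |τ_{X×Y}| = 16.


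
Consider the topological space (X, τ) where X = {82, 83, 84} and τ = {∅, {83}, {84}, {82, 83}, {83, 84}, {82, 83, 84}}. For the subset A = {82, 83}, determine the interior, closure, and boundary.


int(A) = {82, 83}, cl(A) = {82, 83}, ∂A = ∅.

Closed sets in (X, τ) are complements of opens:
  closed(X, τ) = {∅, {82}, {84}, {82, 83}, {82, 84}, {82, 83, 84}}.
int(A) = ⋃ {U ∈ τ : U ⊆ A}. Opens contained in A: ∅, {83}, {82, 83}.
Taking the union of these: int(A) = {82, 83}.
cl(A) = ⋂ {C closed : A ⊆ C}. Closed sets containing A: {82, 83}, {82, 83, 84}.
Intersecting these: cl(A) = {82, 83}.
∂A = cl(A) ∖ int(A) = {82, 83} ∖ {82, 83} = ∅.


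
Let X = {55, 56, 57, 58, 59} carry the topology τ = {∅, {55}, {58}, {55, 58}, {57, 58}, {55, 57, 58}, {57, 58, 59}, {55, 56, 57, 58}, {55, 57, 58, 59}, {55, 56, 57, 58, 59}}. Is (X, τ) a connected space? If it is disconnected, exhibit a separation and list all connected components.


(X, τ) is connected.

Find clopen sets (U ∈ τ with X ∖ U ∈ τ):
  U = ∅, X ∖ U = {55, 56, 57, 58, 59} — both open, so U is clopen.
  U = {55, 56, 57, 58, 59}, X ∖ U = ∅ — both open, so U is clopen.
Only trivial clopens (∅ and X) exist, so (X, τ) is connected.
Compute connected components by grouping points that agree on all clopens:
  component: {55, 56, 57, 58, 59}


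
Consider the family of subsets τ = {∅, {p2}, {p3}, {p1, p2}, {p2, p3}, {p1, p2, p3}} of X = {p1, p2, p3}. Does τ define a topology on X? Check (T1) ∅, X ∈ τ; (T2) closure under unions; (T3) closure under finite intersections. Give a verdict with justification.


τ IS a topology on X.

Axiom (T1): ∅ ∈ τ? Yes; X ∈ τ? Yes.
Axiom (T2/T3): check pairwise unions and intersections of members of τ.
All pairwise intersections and unions checked — each lies in τ. Therefore τ satisfies (T1), (T2), (T3): it IS a topology on X.


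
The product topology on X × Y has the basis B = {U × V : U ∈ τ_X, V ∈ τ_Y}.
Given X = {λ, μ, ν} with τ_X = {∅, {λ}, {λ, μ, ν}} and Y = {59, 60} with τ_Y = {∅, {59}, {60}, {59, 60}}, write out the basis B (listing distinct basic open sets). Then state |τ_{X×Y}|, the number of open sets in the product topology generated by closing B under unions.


Basis B = {∅ × ∅, {λ} × {59}, {λ} × {60}, {λ} × {59, 60}, {λ, μ, ν} × {59}, {λ, μ, ν} × {60}, {λ, μ, ν} × {59, 60}}; |τ_{X×Y}| = 9.

Enumerate products U × V with U ∈ τ_X, V ∈ τ_Y (deduplicated):
  ∅ × ∅ = {} (∅)
  {λ} × {59} = {(λ,59)}
  {λ} × {60} = {(λ,60)}
  {λ} × {59, 60} = {(λ,59), (λ,60)}
  {λ, μ, ν} × {59} = {(λ,59), (μ,59), (ν,59)}
  {λ, μ, ν} × {60} = {(λ,60), (μ,60), (ν,60)}
  {λ, μ, ν} × {59, 60} = {(λ,59), (λ,60), (μ,59), (μ,60), (ν,59), (ν,60)}
These 7 distinct sets form the basis B.
Close under arbitrary unions to get τ_{X×Y}; counting gives |τ_{X×Y}| = 9.


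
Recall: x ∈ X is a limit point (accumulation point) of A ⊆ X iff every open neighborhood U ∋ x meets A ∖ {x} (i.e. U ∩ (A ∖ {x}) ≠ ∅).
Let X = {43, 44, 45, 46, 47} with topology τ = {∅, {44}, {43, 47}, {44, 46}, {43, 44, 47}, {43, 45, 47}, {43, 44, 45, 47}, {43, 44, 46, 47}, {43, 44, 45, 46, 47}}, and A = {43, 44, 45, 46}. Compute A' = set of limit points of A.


A' = {45, 46, 47}

For each x ∈ X, list the open sets U ∈ τ with x ∈ U, then check whether U ∩ (A ∖ {x}) ≠ ∅ for every such U.
  x = 43: open {43, 47} ∋ x has {43, 47} ∩ (A ∖ {43}) = ∅, so x is NOT a limit point.
  x = 44: open {44} ∋ x has {44} ∩ (A ∖ {44}) = ∅, so x is NOT a limit point.
  x = 45: opens ∋ x are {43, 45, 47}, {43, 44, 45, 47}, {43, 44, 45, 46, 47}; each meets A ∖ {45}, so x IS a limit point.
  x = 46: opens ∋ x are {44, 46}, {43, 44, 46, 47}, {43, 44, 45, 46, 47}; each meets A ∖ {46}, so x IS a limit point.
  x = 47: opens ∋ x are {43, 47}, {43, 44, 47}, {43, 45, 47}, {43, 44, 45, 47}, {43, 44, 46, 47}, {43, 44, 45, 46, 47}; each meets A ∖ {47}, so x IS a limit point.
Collecting: A' = {45, 46, 47}.


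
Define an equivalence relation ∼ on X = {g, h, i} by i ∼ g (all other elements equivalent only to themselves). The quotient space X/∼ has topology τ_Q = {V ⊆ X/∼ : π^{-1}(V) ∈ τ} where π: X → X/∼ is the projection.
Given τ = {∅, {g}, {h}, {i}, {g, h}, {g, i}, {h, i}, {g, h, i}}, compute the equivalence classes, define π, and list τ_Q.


X/∼ = {[g=i], [h]}; |τ_Q| = 4.

Equivalence classes: [g=i], [h].
Quotient map π: X → X/∼ sends g ↦ [g=i], h ↦ [h], i ↦ [g=i].
For each subset V ⊆ X/∼, compute π^{-1}(V) ⊆ X and check whether π^{-1}(V) ∈ τ. V is open in τ_Q iff π^{-1}(V) ∈ τ.
  V = {}: π^{-1}(V) = ∅ ∈ τ ✓.
  V = {[g=i]}: π^{-1}(V) = {g, i} ∈ τ ✓.
  V = {[h]}: π^{-1}(V) = {h} ∈ τ ✓.
  V = {[g=i], [h]}: π^{-1}(V) = {g, h, i} ∈ τ ✓.
Open sets in the quotient: τ_Q = {{}, {[g=i]}, {[h]}, {[g=i], [h]}} (4 elements).


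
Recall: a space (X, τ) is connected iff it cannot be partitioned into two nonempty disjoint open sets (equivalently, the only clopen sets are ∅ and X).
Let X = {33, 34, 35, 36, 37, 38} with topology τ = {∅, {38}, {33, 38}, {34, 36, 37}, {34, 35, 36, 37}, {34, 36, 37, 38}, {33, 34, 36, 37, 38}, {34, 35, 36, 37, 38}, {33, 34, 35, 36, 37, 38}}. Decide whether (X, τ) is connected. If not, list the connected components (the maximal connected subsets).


(X, τ) is disconnected; components = [{33, 38}, {34, 35, 36, 37}].

Find clopen sets (U ∈ τ with X ∖ U ∈ τ):
  U = ∅, X ∖ U = {33, 34, 35, 36, 37, 38} — both open, so U is clopen.
  U = {33, 38}, X ∖ U = {34, 35, 36, 37} — both open, so U is clopen.
  U = {34, 35, 36, 37}, X ∖ U = {33, 38} — both open, so U is clopen.
  U = {33, 34, 35, 36, 37, 38}, X ∖ U = ∅ — both open, so U is clopen.
Nontrivial clopen(s) exist: e.g. {34, 35, 36, 37}. So (X, τ) is disconnected.
Compute connected components by grouping points that agree on all clopens:
  component: {33, 38}
  component: {34, 35, 36, 37}


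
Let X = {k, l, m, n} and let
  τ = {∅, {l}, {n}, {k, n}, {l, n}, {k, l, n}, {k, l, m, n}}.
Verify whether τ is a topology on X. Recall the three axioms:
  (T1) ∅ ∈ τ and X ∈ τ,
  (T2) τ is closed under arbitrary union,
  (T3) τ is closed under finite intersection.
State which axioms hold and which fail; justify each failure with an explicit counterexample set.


τ IS a topology on X.

Axiom (T1): ∅ ∈ τ? Yes; X ∈ τ? Yes.
Axiom (T2/T3): check pairwise unions and intersections of members of τ.
All pairwise intersections and unions checked — each lies in τ. Therefore τ satisfies (T1), (T2), (T3): it IS a topology on X.


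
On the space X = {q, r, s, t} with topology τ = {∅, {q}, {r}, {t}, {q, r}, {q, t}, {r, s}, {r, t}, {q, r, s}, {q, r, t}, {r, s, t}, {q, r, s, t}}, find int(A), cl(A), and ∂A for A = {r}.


int(A) = {r}, cl(A) = {r, s}, ∂A = {s}.

Closed sets in (X, τ) are complements of opens:
  closed(X, τ) = {∅, {q}, {s}, {t}, {q, s}, {q, t}, {r, s}, {s, t}, {q, r, s}, {q, s, t}, {r, s, t}, {q, r, s, t}}.
int(A) = ⋃ {U ∈ τ : U ⊆ A}. Opens contained in A: ∅, {r}.
Taking the union of these: int(A) = {r}.
cl(A) = ⋂ {C closed : A ⊆ C}. Closed sets containing A: {r, s}, {q, r, s}, {r, s, t}, {q, r, s, t}.
Intersecting these: cl(A) = {r, s}.
∂A = cl(A) ∖ int(A) = {r, s} ∖ {r} = {s}.


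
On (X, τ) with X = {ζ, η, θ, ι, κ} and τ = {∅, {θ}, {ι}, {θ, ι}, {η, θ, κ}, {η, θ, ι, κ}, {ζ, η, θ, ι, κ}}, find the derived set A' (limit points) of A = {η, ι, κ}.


A' = {ζ, η, κ}

For each x ∈ X, list the open sets U ∈ τ with x ∈ U, then check whether U ∩ (A ∖ {x}) ≠ ∅ for every such U.
  x = ζ: opens ∋ x are {ζ, η, θ, ι, κ}; each meets A ∖ {ζ}, so x IS a limit point.
  x = η: opens ∋ x are {η, θ, κ}, {η, θ, ι, κ}, {ζ, η, θ, ι, κ}; each meets A ∖ {η}, so x IS a limit point.
  x = θ: open {θ} ∋ x has {θ} ∩ (A ∖ {θ}) = ∅, so x is NOT a limit point.
  x = ι: open {ι} ∋ x has {ι} ∩ (A ∖ {ι}) = ∅, so x is NOT a limit point.
  x = κ: opens ∋ x are {η, θ, κ}, {η, θ, ι, κ}, {ζ, η, θ, ι, κ}; each meets A ∖ {κ}, so x IS a limit point.
Collecting: A' = {ζ, η, κ}.


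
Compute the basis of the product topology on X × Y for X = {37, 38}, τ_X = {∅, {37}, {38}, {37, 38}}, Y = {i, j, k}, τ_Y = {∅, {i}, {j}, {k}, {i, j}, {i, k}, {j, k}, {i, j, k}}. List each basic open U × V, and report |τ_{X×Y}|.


Basis B = {∅ × ∅, {37} × {i}, {37} × {j}, {37} × {k}, {38} × {i}, {38} × {j}, {38} × {k}, {37} × {i, j}, {37} × {i, k}, {37, 38} × {i}, {37} × {j, k}, {37, 38} × {j}, {37, 38} × {k}, {38} × {i, j}, {38} × {i, k}, {38} × {j, k}, {37} × {i, j, k}, {38} × {i, j, k}, {37, 38} × {i, j}, {37, 38} × {i, k}, {37, 38} × {j, k}, {37, 38} × {i, j, k}}; |τ_{X×Y}| = 64.

Enumerate products U × V with U ∈ τ_X, V ∈ τ_Y (deduplicated):
  ∅ × ∅ = {} (∅)
  {37} × {i} = {(37,i)}
  {37} × {j} = {(37,j)}
  {37} × {k} = {(37,k)}
  {38} × {i} = {(38,i)}
  {38} × {j} = {(38,j)}
  {38} × {k} = {(38,k)}
  {37} × {i, j} = {(37,i), (37,j)}
  {37} × {i, k} = {(37,i), (37,k)}
  {37, 38} × {i} = {(37,i), (38,i)}
  {37} × {j, k} = {(37,j), (37,k)}
  {37, 38} × {j} = {(37,j), (38,j)}
  {37, 38} × {k} = {(37,k), (38,k)}
  {38} × {i, j} = {(38,i), (38,j)}
  {38} × {i, k} = {(38,i), (38,k)}
  {38} × {j, k} = {(38,j), (38,k)}
  {37} × {i, j, k} = {(37,i), (37,j), (37,k)}
  {38} × {i, j, k} = {(38,i), (38,j), (38,k)}
  {37, 38} × {i, j} = {(37,i), (37,j), (38,i), (38,j)}
  {37, 38} × {i, k} = {(37,i), (37,k), (38,i), (38,k)}
  {37, 38} × {j, k} = {(37,j), (37,k), (38,j), (38,k)}
  {37, 38} × {i, j, k} = {(37,i), (37,j), (37,k), (38,i), (38,j), (38,k)}
These 22 distinct sets form the basis B.
Close under arbitrary unions to get τ_{X×Y}; counting gives |τ_{X×Y}| = 64.


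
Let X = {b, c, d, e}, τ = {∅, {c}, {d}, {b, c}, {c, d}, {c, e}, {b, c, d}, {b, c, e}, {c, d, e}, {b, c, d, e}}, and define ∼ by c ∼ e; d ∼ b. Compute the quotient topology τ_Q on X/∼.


X/∼ = {[b=d], [c=e]}; |τ_Q| = 3.

Equivalence classes: [b=d], [c=e].
Quotient map π: X → X/∼ sends b ↦ [b=d], c ↦ [c=e], d ↦ [b=d], e ↦ [c=e].
For each subset V ⊆ X/∼, compute π^{-1}(V) ⊆ X and check whether π^{-1}(V) ∈ τ. V is open in τ_Q iff π^{-1}(V) ∈ τ.
  V = {}: π^{-1}(V) = ∅ ∈ τ ✓.
  V = {[b=d]}: π^{-1}(V) = {b, d} ∉ τ ✗.
  V = {[c=e]}: π^{-1}(V) = {c, e} ∈ τ ✓.
  V = {[b=d], [c=e]}: π^{-1}(V) = {b, c, d, e} ∈ τ ✓.
Open sets in the quotient: τ_Q = {{}, {[c=e]}, {[b=d], [c=e]}} (3 elements).


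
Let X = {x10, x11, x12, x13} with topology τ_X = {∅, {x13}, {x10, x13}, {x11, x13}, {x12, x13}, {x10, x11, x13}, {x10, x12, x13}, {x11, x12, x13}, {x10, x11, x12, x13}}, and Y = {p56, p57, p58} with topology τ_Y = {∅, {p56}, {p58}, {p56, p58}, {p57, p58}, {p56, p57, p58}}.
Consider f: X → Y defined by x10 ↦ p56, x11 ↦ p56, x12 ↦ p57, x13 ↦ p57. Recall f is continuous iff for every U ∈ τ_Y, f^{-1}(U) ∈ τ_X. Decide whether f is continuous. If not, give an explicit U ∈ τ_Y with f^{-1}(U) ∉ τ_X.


f is NOT continuous.

Compute f^{-1}(U) for each U ∈ τ_Y:
  U = ∅: f^{-1}(U) = ∅ ∈ τ_X ✓.
  U = {p56}: f^{-1}(U) = {x10, x11} ∉ τ_X ✗.
  U = {p58}: f^{-1}(U) = ∅ ∈ τ_X ✓.
  U = {p56, p58}: f^{-1}(U) = {x10, x11} ∉ τ_X ✗.
  U = {p57, p58}: f^{-1}(U) = {x12, x13} ∈ τ_X ✓.
  U = {p56, p57, p58}: f^{-1}(U) = {x10, x11, x12, x13} ∈ τ_X ✓.
Found U = {p56} with f^{-1}(U) = {x10, x11} not in τ_X. Therefore f is NOT continuous.
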